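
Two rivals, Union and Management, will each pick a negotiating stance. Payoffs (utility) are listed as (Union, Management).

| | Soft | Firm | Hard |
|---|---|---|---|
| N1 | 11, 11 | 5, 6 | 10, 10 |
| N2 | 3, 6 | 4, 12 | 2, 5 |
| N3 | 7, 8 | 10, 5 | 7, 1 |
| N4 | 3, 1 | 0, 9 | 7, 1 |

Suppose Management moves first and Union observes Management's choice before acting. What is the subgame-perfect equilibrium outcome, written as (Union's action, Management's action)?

Solve by backward induction (Management leads).
- Soft: BR = N1, leader payoff 11.
- Firm: BR = N3, leader payoff 5.
- Hard: BR = N1, leader payoff 10.
Among 11, 5, 10, the best is 11 at Soft. Subgame-perfect outcome: (N1, Soft) with payoffs (11, 11).

(N1, Soft)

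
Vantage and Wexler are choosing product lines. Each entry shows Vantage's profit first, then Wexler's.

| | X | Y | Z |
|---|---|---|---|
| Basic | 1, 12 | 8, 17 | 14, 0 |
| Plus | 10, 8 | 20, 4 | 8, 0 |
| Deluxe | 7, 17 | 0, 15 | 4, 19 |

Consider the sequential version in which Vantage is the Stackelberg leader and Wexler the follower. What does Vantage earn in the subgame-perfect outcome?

10

Backward induction with Vantage moving first.
- Basic → Wexler plays Y (best of 12, 17, 0); Vantage gets 8.
- Plus → Wexler plays X (best of 8, 4, 0); Vantage gets 10.
- Deluxe → Wexler plays Z (best of 17, 15, 19); Vantage gets 4.
Vantage's induced payoffs are 8, 10, 4, so Vantage commits to Plus. Subgame-perfect outcome: (Plus, X) with payoffs (10, 8).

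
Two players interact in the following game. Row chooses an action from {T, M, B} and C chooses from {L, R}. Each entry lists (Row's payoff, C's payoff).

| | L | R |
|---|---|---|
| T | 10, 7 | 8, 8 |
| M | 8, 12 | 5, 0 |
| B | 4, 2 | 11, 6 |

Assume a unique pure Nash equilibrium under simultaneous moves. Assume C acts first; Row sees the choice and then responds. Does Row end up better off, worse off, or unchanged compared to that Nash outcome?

worse off

Work backward from Row's decision.
- L → Row plays T (best of 10, 8, 4); C gets 7.
- R → Row plays B (best of 8, 5, 11); C gets 6.
Maximizing over 7, 6, C chooses L. Subgame-perfect outcome: (T, L) with payoffs (10, 7).
Now find the simultaneous Nash equilibrium.
Row's best replies: L→T; R→B.
C's best replies: T→R; M→L; B→R.
Only (B, R) has each player best-responding; Nash payoffs (11, 6).
Row earns 10 sequentially versus 11 at the Nash outcome: worse off.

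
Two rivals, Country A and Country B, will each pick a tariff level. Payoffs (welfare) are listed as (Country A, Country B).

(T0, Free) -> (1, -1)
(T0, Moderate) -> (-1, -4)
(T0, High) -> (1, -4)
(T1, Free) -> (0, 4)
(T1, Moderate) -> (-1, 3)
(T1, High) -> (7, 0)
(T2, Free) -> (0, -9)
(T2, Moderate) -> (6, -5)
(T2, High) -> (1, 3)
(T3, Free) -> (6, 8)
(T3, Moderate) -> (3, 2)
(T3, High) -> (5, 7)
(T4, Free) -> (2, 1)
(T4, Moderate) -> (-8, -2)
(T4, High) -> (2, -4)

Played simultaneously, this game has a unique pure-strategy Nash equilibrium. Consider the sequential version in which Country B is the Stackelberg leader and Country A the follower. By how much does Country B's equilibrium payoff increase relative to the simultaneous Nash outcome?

Solve by backward induction (Country B leads).
- Free → Country A plays T3 (best of 1, 0, 0, 6, 2); Country B gets 8.
- Moderate → Country A plays T2 (best of -1, -1, 6, 3, -8); Country B gets -5.
- High → Country A plays T1 (best of 1, 7, 1, 5, 2); Country B gets 0.
Among 8, -5, 0, the best is 8 at Free. Subgame-perfect outcome: (T3, Free) with payoffs (6, 8).
For the simultaneous game, intersect best replies.
Country A's best replies: Free→T3; Moderate→T2; High→T1.
Country B's best replies: T0→Free; T1→Free; T2→High; T3→Free; T4→Free.
Only (T3, Free) has each player best-responding; Nash payoffs (6, 8).
Country B's commitment gain: 8 − 8 = 0.

0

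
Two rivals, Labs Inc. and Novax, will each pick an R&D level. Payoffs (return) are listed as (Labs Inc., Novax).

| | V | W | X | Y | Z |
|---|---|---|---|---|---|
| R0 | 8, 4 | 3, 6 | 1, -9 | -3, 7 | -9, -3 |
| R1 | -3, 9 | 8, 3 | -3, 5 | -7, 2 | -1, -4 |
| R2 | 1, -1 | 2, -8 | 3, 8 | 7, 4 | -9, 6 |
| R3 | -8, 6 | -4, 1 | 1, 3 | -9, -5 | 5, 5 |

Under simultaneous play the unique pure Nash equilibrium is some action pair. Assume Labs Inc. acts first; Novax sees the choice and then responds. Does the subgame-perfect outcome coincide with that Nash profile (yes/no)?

Work backward from Novax's decision.
- R0 → Novax plays Y (best of 4, 6, -9, 7, -3); Labs Inc. gets -3.
- R1 → Novax plays V (best of 9, 3, 5, 2, -4); Labs Inc. gets -3.
- R2 → Novax plays X (best of -1, -8, 8, 4, 6); Labs Inc. gets 3.
- R3 → Novax plays V (best of 6, 1, 3, -5, 5); Labs Inc. gets -8.
Among -3, -3, 3, -8, the best is 3 at R2. Subgame-perfect outcome: (R2, X) with payoffs (3, 8).
Under simultaneous play:
Labs Inc.'s best replies: V→R0; W→R1; X→R2; Y→R2; Z→R3.
Novax's best replies: R0→Y; R1→V; R2→X; R3→V.
Only (R2, X) has each player best-responding; Nash payoffs (3, 8).
Sequential outcome (R2, X) coincides with the Nash profile (R2, X).

yes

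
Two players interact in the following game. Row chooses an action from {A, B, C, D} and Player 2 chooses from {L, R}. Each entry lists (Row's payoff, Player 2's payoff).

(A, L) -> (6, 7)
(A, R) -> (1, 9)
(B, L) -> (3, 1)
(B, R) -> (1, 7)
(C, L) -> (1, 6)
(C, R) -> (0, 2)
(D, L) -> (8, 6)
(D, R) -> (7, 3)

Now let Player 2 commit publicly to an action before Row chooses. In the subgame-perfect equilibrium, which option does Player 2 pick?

Work backward from Row's decision.
- L: Row compares 6, 3, 1, 8 and picks D; Player 2 would get 6.
- R: Row compares 1, 1, 0, 7 and picks D; Player 2 would get 3.
Player 2's induced payoffs are 6, 3, so Player 2 commits to L. Subgame-perfect outcome: (D, L) with payoffs (8, 6).

L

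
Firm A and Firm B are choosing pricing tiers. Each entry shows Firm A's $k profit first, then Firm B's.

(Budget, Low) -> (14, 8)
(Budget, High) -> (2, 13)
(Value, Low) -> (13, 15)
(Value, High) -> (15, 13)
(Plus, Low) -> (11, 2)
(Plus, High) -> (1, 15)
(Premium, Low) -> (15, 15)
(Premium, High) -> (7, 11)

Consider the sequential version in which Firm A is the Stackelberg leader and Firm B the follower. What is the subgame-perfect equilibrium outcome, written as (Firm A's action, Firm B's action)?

(Premium, Low)

Solve by backward induction (Firm A leads).
- Budget: BR = High, leader payoff 2.
- Value: BR = Low, leader payoff 13.
- Plus: BR = High, leader payoff 1.
- Premium: BR = Low, leader payoff 15.
Among 2, 13, 1, 15, the best is 15 at Premium. Subgame-perfect outcome: (Premium, Low) with payoffs (15, 15).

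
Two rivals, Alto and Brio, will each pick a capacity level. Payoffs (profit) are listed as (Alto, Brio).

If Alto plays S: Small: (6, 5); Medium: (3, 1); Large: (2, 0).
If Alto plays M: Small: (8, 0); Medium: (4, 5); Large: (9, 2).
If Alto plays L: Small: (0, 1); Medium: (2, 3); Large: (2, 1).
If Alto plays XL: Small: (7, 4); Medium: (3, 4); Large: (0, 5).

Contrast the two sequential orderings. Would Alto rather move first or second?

If Alto leads: Brio's best replies are S→Small, M→Medium, L→Medium, XL→Large; Alto's induced payoffs 6, 4, 2, 0; outcome (S, Small), payoffs (6, 5).
If Brio leads: Alto's best replies are Small→M, Medium→M, Large→M; Brio's induced payoffs 0, 5, 2; outcome (M, Medium), payoffs (4, 5).
Alto gets 6 moving first and 4 moving second, so Alto prefers to move first.

first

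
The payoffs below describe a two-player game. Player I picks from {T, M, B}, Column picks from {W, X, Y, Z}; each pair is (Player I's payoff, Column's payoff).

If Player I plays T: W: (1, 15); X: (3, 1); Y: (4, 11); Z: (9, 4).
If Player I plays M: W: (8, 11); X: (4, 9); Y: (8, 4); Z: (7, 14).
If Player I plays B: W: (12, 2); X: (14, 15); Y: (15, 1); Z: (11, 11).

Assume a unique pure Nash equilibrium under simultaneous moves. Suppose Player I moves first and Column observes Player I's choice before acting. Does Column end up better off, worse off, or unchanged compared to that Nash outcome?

Solve by backward induction (Player I leads).
- T: BR = W, leader payoff 1.
- M: BR = Z, leader payoff 7.
- B: BR = X, leader payoff 14.
Player I's induced payoffs are 1, 7, 14, so Player I commits to B. Subgame-perfect outcome: (B, X) with payoffs (14, 15).
Now find the simultaneous Nash equilibrium.
Player I's best replies: W→B; X→B; Y→B; Z→B.
Column's best replies: T→W; M→Z; B→X.
Only (B, X) has each player best-responding; Nash payoffs (14, 15).
Column earns 15 sequentially versus 15 at the Nash outcome: unchanged.

unchanged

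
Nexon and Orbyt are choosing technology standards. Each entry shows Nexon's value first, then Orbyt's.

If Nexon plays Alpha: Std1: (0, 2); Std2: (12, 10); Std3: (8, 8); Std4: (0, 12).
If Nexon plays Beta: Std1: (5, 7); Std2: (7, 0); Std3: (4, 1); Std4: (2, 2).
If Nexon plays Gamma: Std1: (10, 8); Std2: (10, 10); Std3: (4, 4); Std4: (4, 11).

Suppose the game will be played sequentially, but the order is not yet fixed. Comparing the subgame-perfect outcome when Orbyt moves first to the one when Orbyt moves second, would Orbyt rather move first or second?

If Nexon leads: Orbyt's best replies are Alpha→Std4, Beta→Std1, Gamma→Std4; Nexon's induced payoffs 0, 5, 4; outcome (Beta, Std1), payoffs (5, 7).
If Orbyt leads: Nexon's best replies are Std1→Gamma, Std2→Alpha, Std3→Alpha, Std4→Gamma; Orbyt's induced payoffs 8, 10, 8, 11; outcome (Gamma, Std4), payoffs (4, 11).
Orbyt gets 11 moving first and 7 moving second, so Orbyt prefers to move first.

first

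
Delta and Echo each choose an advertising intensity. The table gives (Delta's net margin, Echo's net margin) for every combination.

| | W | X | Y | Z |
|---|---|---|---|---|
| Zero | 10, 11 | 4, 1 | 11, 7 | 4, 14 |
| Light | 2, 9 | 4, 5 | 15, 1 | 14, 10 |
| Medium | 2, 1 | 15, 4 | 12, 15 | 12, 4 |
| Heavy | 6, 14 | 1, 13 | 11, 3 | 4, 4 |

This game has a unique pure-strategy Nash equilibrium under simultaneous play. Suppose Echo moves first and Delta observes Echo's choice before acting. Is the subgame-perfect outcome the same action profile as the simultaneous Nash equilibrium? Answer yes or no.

no

Work backward from Delta's decision.
- W → Delta plays Zero (best of 10, 2, 2, 6); Echo gets 11.
- X → Delta plays Medium (best of 4, 4, 15, 1); Echo gets 4.
- Y → Delta plays Light (best of 11, 15, 12, 11); Echo gets 1.
- Z → Delta plays Light (best of 4, 14, 12, 4); Echo gets 10.
Among 11, 4, 1, 10, the best is 11 at W. Subgame-perfect outcome: (Zero, W) with payoffs (10, 11).
Under simultaneous play:
Delta's best replies: W→Zero; X→Medium; Y→Light; Z→Light.
Echo's best replies: Zero→Z; Light→Z; Medium→Y; Heavy→W.
The unique mutual best reply is (Light, Z), giving (14, 10).
Sequential outcome (Zero, W) differs from the Nash profile (Light, Z).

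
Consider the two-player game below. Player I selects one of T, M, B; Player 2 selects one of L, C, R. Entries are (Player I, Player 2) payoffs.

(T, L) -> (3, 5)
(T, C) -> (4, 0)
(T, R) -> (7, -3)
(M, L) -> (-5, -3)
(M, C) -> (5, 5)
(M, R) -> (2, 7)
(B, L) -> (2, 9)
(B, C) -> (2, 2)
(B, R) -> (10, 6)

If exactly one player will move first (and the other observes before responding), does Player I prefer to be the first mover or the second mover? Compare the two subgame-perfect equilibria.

If Player I leads: Player 2's best replies are T→L, M→R, B→L; Player I's induced payoffs 3, 2, 2; outcome (T, L), payoffs (3, 5).
If Player 2 leads: Player I's best replies are L→T, C→M, R→B; Player 2's induced payoffs 5, 5, 6; outcome (B, R), payoffs (10, 6).
Player I gets 3 moving first and 10 moving second, so Player I prefers to move second.

second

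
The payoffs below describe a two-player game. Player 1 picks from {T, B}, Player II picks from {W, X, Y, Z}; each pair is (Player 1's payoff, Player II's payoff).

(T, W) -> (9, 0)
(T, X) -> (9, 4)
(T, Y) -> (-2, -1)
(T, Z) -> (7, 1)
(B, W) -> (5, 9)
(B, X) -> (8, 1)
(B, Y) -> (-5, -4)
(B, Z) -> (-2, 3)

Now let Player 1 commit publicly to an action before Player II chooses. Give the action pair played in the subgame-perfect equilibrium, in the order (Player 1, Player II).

(T, X)

Solve by backward induction (Player 1 leads).
- T: BR = X, leader payoff 9.
- B: BR = W, leader payoff 5.
Maximizing over 9, 5, Player 1 chooses T. Subgame-perfect outcome: (T, X) with payoffs (9, 4).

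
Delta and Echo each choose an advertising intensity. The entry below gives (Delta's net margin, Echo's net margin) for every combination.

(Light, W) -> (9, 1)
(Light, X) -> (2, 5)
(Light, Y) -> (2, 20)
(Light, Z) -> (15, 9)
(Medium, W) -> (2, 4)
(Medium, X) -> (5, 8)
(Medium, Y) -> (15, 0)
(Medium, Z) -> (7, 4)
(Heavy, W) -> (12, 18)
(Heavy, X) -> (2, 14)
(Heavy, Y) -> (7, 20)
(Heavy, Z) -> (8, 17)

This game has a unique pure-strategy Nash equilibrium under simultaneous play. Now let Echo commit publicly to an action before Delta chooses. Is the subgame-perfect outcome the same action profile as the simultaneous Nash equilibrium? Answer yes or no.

Work backward from Delta's decision.
- W: Delta compares 9, 2, 12 and picks Heavy; Echo would get 18.
- X: Delta compares 2, 5, 2 and picks Medium; Echo would get 8.
- Y: Delta compares 2, 15, 7 and picks Medium; Echo would get 0.
- Z: Delta compares 15, 7, 8 and picks Light; Echo would get 9.
Maximizing over 18, 8, 0, 9, Echo chooses W. Subgame-perfect outcome: (Heavy, W) with payoffs (12, 18).
Under simultaneous play:
Delta's best replies: W→Heavy; X→Medium; Y→Medium; Z→Light.
Echo's best replies: Light→Y; Medium→X; Heavy→Y.
Only (Medium, X) has each player best-responding; Nash payoffs (5, 8).
Sequential outcome (Heavy, W) differs from the Nash profile (Medium, X).

no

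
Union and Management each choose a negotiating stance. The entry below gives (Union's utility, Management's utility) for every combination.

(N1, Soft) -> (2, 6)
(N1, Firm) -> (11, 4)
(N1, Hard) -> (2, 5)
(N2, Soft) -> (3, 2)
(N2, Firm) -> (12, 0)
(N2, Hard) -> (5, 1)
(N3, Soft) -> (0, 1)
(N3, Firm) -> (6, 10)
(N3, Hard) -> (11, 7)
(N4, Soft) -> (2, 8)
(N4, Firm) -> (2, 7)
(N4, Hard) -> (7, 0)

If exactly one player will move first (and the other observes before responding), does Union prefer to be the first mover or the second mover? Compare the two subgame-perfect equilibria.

If Union leads: Management's best replies are N1→Soft, N2→Soft, N3→Firm, N4→Soft; Union's induced payoffs 2, 3, 6, 2; outcome (N3, Firm), payoffs (6, 10).
If Management leads: Union's best replies are Soft→N2, Firm→N2, Hard→N3; Management's induced payoffs 2, 0, 7; outcome (N3, Hard), payoffs (11, 7).
Union gets 6 moving first and 11 moving second, so Union prefers to move second.

second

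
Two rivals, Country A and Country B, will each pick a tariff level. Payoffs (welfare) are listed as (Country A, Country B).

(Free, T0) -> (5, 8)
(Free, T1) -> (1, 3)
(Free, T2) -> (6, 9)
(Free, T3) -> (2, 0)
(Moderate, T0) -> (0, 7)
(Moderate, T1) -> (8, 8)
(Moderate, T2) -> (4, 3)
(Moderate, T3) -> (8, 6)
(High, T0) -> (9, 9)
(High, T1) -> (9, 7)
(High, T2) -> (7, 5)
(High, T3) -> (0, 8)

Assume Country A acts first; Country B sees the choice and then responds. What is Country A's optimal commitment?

High

Country B best-responds to each possible Country A move:
- Free → Country B plays T2 (best of 8, 3, 9, 0); Country A gets 6.
- Moderate → Country B plays T1 (best of 7, 8, 3, 6); Country A gets 8.
- High → Country B plays T0 (best of 9, 7, 5, 8); Country A gets 9.
Country A's induced payoffs are 6, 8, 9, so Country A commits to High. Subgame-perfect outcome: (High, T0) with payoffs (9, 9).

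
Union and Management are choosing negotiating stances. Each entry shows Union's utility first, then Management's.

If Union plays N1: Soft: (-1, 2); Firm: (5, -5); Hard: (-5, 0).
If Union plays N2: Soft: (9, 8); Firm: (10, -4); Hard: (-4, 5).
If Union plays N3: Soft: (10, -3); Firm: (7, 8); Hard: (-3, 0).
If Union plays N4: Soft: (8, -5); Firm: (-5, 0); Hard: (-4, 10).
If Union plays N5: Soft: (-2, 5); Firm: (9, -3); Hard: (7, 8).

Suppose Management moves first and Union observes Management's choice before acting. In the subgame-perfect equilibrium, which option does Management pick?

Hard

Work backward from Union's decision.
- Soft: Union compares -1, 9, 10, 8, -2 and picks N3; Management would get -3.
- Firm: Union compares 5, 10, 7, -5, 9 and picks N2; Management would get -4.
- Hard: Union compares -5, -4, -3, -4, 7 and picks N5; Management would get 8.
Maximizing over -3, -4, 8, Management chooses Hard. Subgame-perfect outcome: (N5, Hard) with payoffs (7, 8).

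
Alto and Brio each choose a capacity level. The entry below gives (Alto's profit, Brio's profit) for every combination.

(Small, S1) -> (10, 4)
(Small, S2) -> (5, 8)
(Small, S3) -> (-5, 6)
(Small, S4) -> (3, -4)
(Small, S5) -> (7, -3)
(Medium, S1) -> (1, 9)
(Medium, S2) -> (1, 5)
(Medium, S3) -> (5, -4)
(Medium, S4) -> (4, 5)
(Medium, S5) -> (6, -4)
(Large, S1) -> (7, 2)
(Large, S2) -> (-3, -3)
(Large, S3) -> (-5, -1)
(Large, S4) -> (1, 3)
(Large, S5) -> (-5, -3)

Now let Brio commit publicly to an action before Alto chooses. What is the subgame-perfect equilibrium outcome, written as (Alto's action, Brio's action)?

Solve by backward induction (Brio leads).
- S1 → Alto plays Small (best of 10, 1, 7); Brio gets 4.
- S2 → Alto plays Small (best of 5, 1, -3); Brio gets 8.
- S3 → Alto plays Medium (best of -5, 5, -5); Brio gets -4.
- S4 → Alto plays Medium (best of 3, 4, 1); Brio gets 5.
- S5 → Alto plays Small (best of 7, 6, -5); Brio gets -3.
Maximizing over 4, 8, -4, 5, -3, Brio chooses S2. Subgame-perfect outcome: (Small, S2) with payoffs (5, 8).

(Small, S2)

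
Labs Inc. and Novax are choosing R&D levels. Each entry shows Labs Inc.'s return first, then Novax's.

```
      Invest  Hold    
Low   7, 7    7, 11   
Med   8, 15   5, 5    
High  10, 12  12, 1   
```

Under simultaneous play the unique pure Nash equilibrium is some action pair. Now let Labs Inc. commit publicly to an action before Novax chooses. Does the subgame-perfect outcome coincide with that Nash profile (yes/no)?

yes

Work backward from Novax's decision.
- Low → Novax plays Hold (best of 7, 11); Labs Inc. gets 7.
- Med → Novax plays Invest (best of 15, 5); Labs Inc. gets 8.
- High → Novax plays Invest (best of 12, 1); Labs Inc. gets 10.
Labs Inc.'s induced payoffs are 7, 8, 10, so Labs Inc. commits to High. Subgame-perfect outcome: (High, Invest) with payoffs (10, 12).
Under simultaneous play:
Labs Inc.'s best replies: Invest→High; Hold→High.
Novax's best replies: Low→Hold; Med→Invest; High→Invest.
Only (High, Invest) has each player best-responding; Nash payoffs (10, 12).
Sequential outcome (High, Invest) coincides with the Nash profile (High, Invest).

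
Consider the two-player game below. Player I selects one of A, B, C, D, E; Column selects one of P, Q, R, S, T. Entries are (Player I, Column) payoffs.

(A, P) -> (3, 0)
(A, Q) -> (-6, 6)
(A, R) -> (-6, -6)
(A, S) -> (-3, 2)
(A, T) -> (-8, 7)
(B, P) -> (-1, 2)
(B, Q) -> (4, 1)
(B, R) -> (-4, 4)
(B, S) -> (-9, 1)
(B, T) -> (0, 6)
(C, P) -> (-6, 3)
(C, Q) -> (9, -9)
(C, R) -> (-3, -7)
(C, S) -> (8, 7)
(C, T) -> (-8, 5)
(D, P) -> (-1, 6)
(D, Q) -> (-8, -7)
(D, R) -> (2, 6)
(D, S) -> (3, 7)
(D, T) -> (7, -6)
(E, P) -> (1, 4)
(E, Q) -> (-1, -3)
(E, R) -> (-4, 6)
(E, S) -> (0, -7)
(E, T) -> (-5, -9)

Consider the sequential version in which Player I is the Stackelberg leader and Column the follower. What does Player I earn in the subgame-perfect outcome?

Backward induction with Player I moving first.
- A: BR = T, leader payoff -8.
- B: BR = T, leader payoff 0.
- C: BR = S, leader payoff 8.
- D: BR = S, leader payoff 3.
- E: BR = R, leader payoff -4.
Among -8, 0, 8, 3, -4, the best is 8 at C. Subgame-perfect outcome: (C, S) with payoffs (8, 7).

8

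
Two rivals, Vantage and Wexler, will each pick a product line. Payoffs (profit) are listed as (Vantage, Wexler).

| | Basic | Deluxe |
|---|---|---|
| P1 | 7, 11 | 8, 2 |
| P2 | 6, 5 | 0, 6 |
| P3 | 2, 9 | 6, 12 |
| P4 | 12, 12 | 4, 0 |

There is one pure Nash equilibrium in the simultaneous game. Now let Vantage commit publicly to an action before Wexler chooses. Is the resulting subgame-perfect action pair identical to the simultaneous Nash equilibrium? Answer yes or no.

Work backward from Wexler's decision.
- P1: Wexler compares 11, 2 and picks Basic; Vantage would get 7.
- P2: Wexler compares 5, 6 and picks Deluxe; Vantage would get 0.
- P3: Wexler compares 9, 12 and picks Deluxe; Vantage would get 6.
- P4: Wexler compares 12, 0 and picks Basic; Vantage would get 12.
Among 7, 0, 6, 12, the best is 12 at P4. Subgame-perfect outcome: (P4, Basic) with payoffs (12, 12).
Now find the simultaneous Nash equilibrium.
Vantage's best replies: Basic→P4; Deluxe→P1.
Wexler's best replies: P1→Basic; P2→Deluxe; P3→Deluxe; P4→Basic.
Only (P4, Basic) has each player best-responding; Nash payoffs (12, 12).
Sequential outcome (P4, Basic) coincides with the Nash profile (P4, Basic).

yes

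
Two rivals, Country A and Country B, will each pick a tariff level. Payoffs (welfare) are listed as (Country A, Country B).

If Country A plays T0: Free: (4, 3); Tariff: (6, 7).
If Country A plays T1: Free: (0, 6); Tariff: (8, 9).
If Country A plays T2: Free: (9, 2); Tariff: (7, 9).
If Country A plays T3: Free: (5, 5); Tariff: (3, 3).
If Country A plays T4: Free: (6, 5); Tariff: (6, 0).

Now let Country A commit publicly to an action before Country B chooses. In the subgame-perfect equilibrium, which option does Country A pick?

T1

Country B best-responds to each possible Country A move:
- T0: BR = Tariff, leader payoff 6.
- T1: BR = Tariff, leader payoff 8.
- T2: BR = Tariff, leader payoff 7.
- T3: BR = Free, leader payoff 5.
- T4: BR = Free, leader payoff 6.
Maximizing over 6, 8, 7, 5, 6, Country A chooses T1. Subgame-perfect outcome: (T1, Tariff) with payoffs (8, 9).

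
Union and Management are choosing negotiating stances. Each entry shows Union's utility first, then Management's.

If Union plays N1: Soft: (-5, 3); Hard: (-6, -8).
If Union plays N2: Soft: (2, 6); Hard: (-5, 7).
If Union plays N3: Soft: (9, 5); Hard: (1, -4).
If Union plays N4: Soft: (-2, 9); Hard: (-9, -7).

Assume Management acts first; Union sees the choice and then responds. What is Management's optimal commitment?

Solve by backward induction (Management leads).
- Soft: BR = N3, leader payoff 5.
- Hard: BR = N3, leader payoff -4.
Among 5, -4, the best is 5 at Soft. Subgame-perfect outcome: (N3, Soft) with payoffs (9, 5).

Soft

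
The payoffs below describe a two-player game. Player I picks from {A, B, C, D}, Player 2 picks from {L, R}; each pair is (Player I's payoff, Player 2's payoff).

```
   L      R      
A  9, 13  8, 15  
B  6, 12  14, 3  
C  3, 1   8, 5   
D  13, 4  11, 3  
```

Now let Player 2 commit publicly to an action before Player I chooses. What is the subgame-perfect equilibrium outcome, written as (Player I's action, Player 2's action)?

Backward induction with Player 2 moving first.
- L: BR = D, leader payoff 4.
- R: BR = B, leader payoff 3.
Among 4, 3, the best is 4 at L. Subgame-perfect outcome: (D, L) with payoffs (13, 4).

(D, L)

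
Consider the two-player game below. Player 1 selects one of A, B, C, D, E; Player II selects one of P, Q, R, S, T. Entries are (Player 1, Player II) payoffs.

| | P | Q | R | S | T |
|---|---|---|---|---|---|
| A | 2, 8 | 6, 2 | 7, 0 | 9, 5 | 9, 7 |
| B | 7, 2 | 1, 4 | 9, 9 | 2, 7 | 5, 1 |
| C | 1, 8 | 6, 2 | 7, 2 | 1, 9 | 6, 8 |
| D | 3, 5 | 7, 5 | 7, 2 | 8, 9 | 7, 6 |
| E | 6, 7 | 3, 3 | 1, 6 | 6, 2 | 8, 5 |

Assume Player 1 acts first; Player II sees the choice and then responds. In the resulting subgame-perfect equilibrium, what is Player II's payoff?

Player II best-responds to each possible Player 1 move:
- A: Player II compares 8, 2, 0, 5, 7 and picks P; Player 1 would get 2.
- B: Player II compares 2, 4, 9, 7, 1 and picks R; Player 1 would get 9.
- C: Player II compares 8, 2, 2, 9, 8 and picks S; Player 1 would get 1.
- D: Player II compares 5, 5, 2, 9, 6 and picks S; Player 1 would get 8.
- E: Player II compares 7, 3, 6, 2, 5 and picks P; Player 1 would get 6.
Maximizing over 2, 9, 1, 8, 6, Player 1 chooses B. Subgame-perfect outcome: (B, R) with payoffs (9, 9).

9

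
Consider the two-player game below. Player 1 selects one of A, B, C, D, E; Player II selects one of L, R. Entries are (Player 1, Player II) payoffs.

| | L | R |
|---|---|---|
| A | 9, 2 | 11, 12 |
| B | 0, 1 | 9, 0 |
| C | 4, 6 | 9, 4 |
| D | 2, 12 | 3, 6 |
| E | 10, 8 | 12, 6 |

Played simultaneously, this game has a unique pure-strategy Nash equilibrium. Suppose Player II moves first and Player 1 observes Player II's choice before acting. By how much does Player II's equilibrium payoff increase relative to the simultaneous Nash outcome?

0

Work backward from Player 1's decision.
- L: Player 1 compares 9, 0, 4, 2, 10 and picks E; Player II would get 8.
- R: Player 1 compares 11, 9, 9, 3, 12 and picks E; Player II would get 6.
Among 8, 6, the best is 8 at L. Subgame-perfect outcome: (E, L) with payoffs (10, 8).
For the simultaneous game, intersect best replies.
Player 1's best replies: L→E; R→E.
Player II's best replies: A→R; B→L; C→L; D→L; E→L.
Only (E, L) has each player best-responding; Nash payoffs (10, 8).
Player II's commitment gain: 8 − 8 = 0.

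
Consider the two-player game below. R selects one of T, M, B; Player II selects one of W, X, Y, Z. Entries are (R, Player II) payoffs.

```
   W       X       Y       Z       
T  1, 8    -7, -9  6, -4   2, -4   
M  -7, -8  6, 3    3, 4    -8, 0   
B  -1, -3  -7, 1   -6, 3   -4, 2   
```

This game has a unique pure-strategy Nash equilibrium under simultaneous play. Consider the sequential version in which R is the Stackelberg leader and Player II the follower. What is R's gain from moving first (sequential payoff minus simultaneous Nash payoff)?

Solve by backward induction (R leads).
- T → Player II plays W (best of 8, -9, -4, -4); R gets 1.
- M → Player II plays Y (best of -8, 3, 4, 0); R gets 3.
- B → Player II plays Y (best of -3, 1, 3, 2); R gets -6.
R's induced payoffs are 1, 3, -6, so R commits to M. Subgame-perfect outcome: (M, Y) with payoffs (3, 4).
For the simultaneous game, intersect best replies.
R's best replies: W→T; X→M; Y→T; Z→T.
Player II's best replies: T→W; M→Y; B→Y.
Only (T, W) has each player best-responding; Nash payoffs (1, 8).
R's commitment gain: 3 − 1 = 2.

2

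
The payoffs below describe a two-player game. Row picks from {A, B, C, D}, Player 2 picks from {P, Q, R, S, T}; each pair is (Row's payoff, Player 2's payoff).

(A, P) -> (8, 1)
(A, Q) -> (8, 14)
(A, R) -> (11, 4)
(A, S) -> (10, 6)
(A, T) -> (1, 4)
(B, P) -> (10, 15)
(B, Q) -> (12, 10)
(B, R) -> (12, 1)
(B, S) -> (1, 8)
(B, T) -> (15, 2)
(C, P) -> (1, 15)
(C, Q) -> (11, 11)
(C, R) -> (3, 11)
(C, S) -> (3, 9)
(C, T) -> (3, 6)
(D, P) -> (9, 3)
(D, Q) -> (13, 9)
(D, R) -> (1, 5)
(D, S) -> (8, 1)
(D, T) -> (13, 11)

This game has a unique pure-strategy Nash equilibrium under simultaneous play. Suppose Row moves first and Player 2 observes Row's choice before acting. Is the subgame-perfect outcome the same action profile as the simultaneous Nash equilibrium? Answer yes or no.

Solve by backward induction (Row leads).
- A → Player 2 plays Q (best of 1, 14, 4, 6, 4); Row gets 8.
- B → Player 2 plays P (best of 15, 10, 1, 8, 2); Row gets 10.
- C → Player 2 plays P (best of 15, 11, 11, 9, 6); Row gets 1.
- D → Player 2 plays T (best of 3, 9, 5, 1, 11); Row gets 13.
Among 8, 10, 1, 13, the best is 13 at D. Subgame-perfect outcome: (D, T) with payoffs (13, 11).
Under simultaneous play:
Row's best replies: P→B; Q→D; R→B; S→A; T→B.
Player 2's best replies: A→Q; B→P; C→P; D→T.
The unique mutual best reply is (B, P), giving (10, 15).
Sequential outcome (D, T) differs from the Nash profile (B, P).

no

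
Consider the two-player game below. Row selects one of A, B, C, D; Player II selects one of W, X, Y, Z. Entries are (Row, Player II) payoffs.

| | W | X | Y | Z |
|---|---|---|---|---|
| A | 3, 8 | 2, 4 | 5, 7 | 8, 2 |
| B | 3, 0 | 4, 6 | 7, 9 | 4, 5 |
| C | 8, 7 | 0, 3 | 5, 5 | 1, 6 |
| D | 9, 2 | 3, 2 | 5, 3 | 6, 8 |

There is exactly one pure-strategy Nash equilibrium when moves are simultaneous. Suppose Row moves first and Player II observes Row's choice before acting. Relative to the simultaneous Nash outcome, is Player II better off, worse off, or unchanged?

worse off

Player II best-responds to each possible Row move:
- A: BR = W, leader payoff 3.
- B: BR = Y, leader payoff 7.
- C: BR = W, leader payoff 8.
- D: BR = Z, leader payoff 6.
Row's induced payoffs are 3, 7, 8, 6, so Row commits to C. Subgame-perfect outcome: (C, W) with payoffs (8, 7).
Now find the simultaneous Nash equilibrium.
Row's best replies: W→D; X→B; Y→B; Z→A.
Player II's best replies: A→W; B→Y; C→W; D→Z.
The unique mutual best reply is (B, Y), giving (7, 9).
Player II earns 7 sequentially versus 9 at the Nash outcome: worse off.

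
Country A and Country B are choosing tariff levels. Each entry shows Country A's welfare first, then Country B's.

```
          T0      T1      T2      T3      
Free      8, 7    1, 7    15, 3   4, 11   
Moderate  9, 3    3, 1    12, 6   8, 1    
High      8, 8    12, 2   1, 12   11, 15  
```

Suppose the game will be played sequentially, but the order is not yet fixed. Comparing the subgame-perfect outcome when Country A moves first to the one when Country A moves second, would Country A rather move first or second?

first

If Country A leads: Country B's best replies are Free→T3, Moderate→T2, High→T3; Country A's induced payoffs 4, 12, 11; outcome (Moderate, T2), payoffs (12, 6).
If Country B leads: Country A's best replies are T0→Moderate, T1→High, T2→Free, T3→High; Country B's induced payoffs 3, 2, 3, 15; outcome (High, T3), payoffs (11, 15).
Country A gets 12 moving first and 11 moving second, so Country A prefers to move first.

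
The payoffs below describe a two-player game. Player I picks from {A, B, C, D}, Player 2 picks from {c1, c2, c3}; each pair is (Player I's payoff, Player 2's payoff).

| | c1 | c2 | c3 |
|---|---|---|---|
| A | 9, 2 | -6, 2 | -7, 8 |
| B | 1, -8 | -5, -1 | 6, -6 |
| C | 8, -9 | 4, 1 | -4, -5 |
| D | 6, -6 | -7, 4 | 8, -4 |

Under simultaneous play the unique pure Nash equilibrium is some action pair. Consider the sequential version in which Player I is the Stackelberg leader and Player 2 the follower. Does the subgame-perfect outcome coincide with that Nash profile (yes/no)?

yes

Backward induction with Player I moving first.
- A: Player 2 compares 2, 2, 8 and picks c3; Player I would get -7.
- B: Player 2 compares -8, -1, -6 and picks c2; Player I would get -5.
- C: Player 2 compares -9, 1, -5 and picks c2; Player I would get 4.
- D: Player 2 compares -6, 4, -4 and picks c2; Player I would get -7.
Among -7, -5, 4, -7, the best is 4 at C. Subgame-perfect outcome: (C, c2) with payoffs (4, 1).
For the simultaneous game, intersect best replies.
Player I's best replies: c1→A; c2→C; c3→D.
Player 2's best replies: A→c3; B→c2; C→c2; D→c2.
Only (C, c2) has each player best-responding; Nash payoffs (4, 1).
Sequential outcome (C, c2) coincides with the Nash profile (C, c2).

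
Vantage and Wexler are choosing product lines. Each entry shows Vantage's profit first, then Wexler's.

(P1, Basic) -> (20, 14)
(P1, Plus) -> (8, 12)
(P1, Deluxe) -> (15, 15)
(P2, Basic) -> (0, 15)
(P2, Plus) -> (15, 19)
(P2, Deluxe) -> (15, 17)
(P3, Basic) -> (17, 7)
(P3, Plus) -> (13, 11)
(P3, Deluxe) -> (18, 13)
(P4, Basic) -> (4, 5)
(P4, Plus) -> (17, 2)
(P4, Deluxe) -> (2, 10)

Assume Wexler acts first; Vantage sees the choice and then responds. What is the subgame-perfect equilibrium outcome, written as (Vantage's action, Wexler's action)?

(P1, Basic)

Solve by backward induction (Wexler leads).
- Basic → Vantage plays P1 (best of 20, 0, 17, 4); Wexler gets 14.
- Plus → Vantage plays P4 (best of 8, 15, 13, 17); Wexler gets 2.
- Deluxe → Vantage plays P3 (best of 15, 15, 18, 2); Wexler gets 13.
Wexler's induced payoffs are 14, 2, 13, so Wexler commits to Basic. Subgame-perfect outcome: (P1, Basic) with payoffs (20, 14).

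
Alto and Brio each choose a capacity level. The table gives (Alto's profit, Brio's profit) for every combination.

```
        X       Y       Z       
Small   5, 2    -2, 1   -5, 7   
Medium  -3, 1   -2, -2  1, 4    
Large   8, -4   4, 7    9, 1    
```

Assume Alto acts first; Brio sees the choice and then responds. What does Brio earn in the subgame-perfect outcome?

Brio best-responds to each possible Alto move:
- Small: BR = Z, leader payoff -5.
- Medium: BR = Z, leader payoff 1.
- Large: BR = Y, leader payoff 4.
Alto's induced payoffs are -5, 1, 4, so Alto commits to Large. Subgame-perfect outcome: (Large, Y) with payoffs (4, 7).

7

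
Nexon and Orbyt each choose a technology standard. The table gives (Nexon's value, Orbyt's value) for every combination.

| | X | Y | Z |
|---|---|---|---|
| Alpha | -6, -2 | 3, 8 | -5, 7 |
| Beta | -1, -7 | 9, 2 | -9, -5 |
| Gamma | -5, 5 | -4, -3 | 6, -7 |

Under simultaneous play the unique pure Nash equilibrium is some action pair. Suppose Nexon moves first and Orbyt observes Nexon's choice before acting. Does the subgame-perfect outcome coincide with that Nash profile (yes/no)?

Backward induction with Nexon moving first.
- Alpha: BR = Y, leader payoff 3.
- Beta: BR = Y, leader payoff 9.
- Gamma: BR = X, leader payoff -5.
Nexon's induced payoffs are 3, 9, -5, so Nexon commits to Beta. Subgame-perfect outcome: (Beta, Y) with payoffs (9, 2).
Under simultaneous play:
Nexon's best replies: X→Beta; Y→Beta; Z→Gamma.
Orbyt's best replies: Alpha→Y; Beta→Y; Gamma→X.
Only (Beta, Y) has each player best-responding; Nash payoffs (9, 2).
Sequential outcome (Beta, Y) coincides with the Nash profile (Beta, Y).

yes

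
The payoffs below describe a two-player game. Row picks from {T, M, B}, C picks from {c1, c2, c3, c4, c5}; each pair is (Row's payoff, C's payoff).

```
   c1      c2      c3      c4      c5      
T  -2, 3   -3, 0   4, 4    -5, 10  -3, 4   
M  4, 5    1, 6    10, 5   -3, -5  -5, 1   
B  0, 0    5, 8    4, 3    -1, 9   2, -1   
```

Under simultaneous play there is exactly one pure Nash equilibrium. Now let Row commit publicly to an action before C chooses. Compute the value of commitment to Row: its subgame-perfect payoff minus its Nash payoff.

2

Work backward from C's decision.
- T: BR = c4, leader payoff -5.
- M: BR = c2, leader payoff 1.
- B: BR = c4, leader payoff -1.
Maximizing over -5, 1, -1, Row chooses M. Subgame-perfect outcome: (M, c2) with payoffs (1, 6).
For the simultaneous game, intersect best replies.
Row's best replies: c1→M; c2→B; c3→M; c4→B; c5→B.
C's best replies: T→c4; M→c2; B→c4.
The unique mutual best reply is (B, c4), giving (-1, 9).
Row's commitment gain: 1 − -1 = 2.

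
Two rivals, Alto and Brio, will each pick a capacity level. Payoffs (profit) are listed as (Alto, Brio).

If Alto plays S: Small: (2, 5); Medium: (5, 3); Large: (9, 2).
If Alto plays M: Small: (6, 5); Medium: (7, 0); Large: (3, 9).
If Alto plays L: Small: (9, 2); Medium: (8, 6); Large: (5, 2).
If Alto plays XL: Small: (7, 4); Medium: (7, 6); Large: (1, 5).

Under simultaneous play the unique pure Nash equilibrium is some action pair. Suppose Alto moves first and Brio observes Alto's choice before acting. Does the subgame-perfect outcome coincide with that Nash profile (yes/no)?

yes

Solve by backward induction (Alto leads).
- S → Brio plays Small (best of 5, 3, 2); Alto gets 2.
- M → Brio plays Large (best of 5, 0, 9); Alto gets 3.
- L → Brio plays Medium (best of 2, 6, 2); Alto gets 8.
- XL → Brio plays Medium (best of 4, 6, 5); Alto gets 7.
Maximizing over 2, 3, 8, 7, Alto chooses L. Subgame-perfect outcome: (L, Medium) with payoffs (8, 6).
Now find the simultaneous Nash equilibrium.
Alto's best replies: Small→L; Medium→L; Large→S.
Brio's best replies: S→Small; M→Large; L→Medium; XL→Medium.
Only (L, Medium) has each player best-responding; Nash payoffs (8, 6).
Sequential outcome (L, Medium) coincides with the Nash profile (L, Medium).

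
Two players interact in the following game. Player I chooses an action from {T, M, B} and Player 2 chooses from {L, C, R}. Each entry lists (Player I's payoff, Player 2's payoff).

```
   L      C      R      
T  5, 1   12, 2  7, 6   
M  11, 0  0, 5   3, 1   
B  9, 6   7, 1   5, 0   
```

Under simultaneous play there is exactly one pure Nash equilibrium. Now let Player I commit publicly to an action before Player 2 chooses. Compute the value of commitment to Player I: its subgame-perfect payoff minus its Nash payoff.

2

Player 2 best-responds to each possible Player I move:
- T → Player 2 plays R (best of 1, 2, 6); Player I gets 7.
- M → Player 2 plays C (best of 0, 5, 1); Player I gets 0.
- B → Player 2 plays L (best of 6, 1, 0); Player I gets 9.
Maximizing over 7, 0, 9, Player I chooses B. Subgame-perfect outcome: (B, L) with payoffs (9, 6).
For the simultaneous game, intersect best replies.
Player I's best replies: L→M; C→T; R→T.
Player 2's best replies: T→R; M→C; B→L.
Only (T, R) has each player best-responding; Nash payoffs (7, 6).
Player I's commitment gain: 9 − 7 = 2.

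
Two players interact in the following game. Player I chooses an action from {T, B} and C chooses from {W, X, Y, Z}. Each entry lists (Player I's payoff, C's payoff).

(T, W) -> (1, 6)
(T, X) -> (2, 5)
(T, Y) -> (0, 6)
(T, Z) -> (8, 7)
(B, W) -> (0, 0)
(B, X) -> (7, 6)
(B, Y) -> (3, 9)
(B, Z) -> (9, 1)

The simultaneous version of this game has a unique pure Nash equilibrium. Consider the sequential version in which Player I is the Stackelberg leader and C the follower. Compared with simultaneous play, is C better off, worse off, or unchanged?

worse off

Work backward from C's decision.
- T: C compares 6, 5, 6, 7 and picks Z; Player I would get 8.
- B: C compares 0, 6, 9, 1 and picks Y; Player I would get 3.
Maximizing over 8, 3, Player I chooses T. Subgame-perfect outcome: (T, Z) with payoffs (8, 7).
Now find the simultaneous Nash equilibrium.
Player I's best replies: W→T; X→B; Y→B; Z→B.
C's best replies: T→Z; B→Y.
The unique mutual best reply is (B, Y), giving (3, 9).
C earns 7 sequentially versus 9 at the Nash outcome: worse off.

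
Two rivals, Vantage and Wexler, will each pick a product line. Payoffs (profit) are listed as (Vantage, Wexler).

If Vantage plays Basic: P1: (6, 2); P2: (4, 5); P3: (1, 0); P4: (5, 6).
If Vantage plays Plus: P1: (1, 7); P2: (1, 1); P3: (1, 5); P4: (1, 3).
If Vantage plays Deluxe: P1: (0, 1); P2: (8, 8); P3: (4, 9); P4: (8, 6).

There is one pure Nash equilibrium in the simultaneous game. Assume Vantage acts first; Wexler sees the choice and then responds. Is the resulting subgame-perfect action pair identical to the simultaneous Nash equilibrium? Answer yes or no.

Work backward from Wexler's decision.
- Basic: Wexler compares 2, 5, 0, 6 and picks P4; Vantage would get 5.
- Plus: Wexler compares 7, 1, 5, 3 and picks P1; Vantage would get 1.
- Deluxe: Wexler compares 1, 8, 9, 6 and picks P3; Vantage would get 4.
Among 5, 1, 4, the best is 5 at Basic. Subgame-perfect outcome: (Basic, P4) with payoffs (5, 6).
For the simultaneous game, intersect best replies.
Vantage's best replies: P1→Basic; P2→Deluxe; P3→Deluxe; P4→Deluxe.
Wexler's best replies: Basic→P4; Plus→P1; Deluxe→P3.
Only (Deluxe, P3) has each player best-responding; Nash payoffs (4, 9).
Sequential outcome (Basic, P4) differs from the Nash profile (Deluxe, P3).

no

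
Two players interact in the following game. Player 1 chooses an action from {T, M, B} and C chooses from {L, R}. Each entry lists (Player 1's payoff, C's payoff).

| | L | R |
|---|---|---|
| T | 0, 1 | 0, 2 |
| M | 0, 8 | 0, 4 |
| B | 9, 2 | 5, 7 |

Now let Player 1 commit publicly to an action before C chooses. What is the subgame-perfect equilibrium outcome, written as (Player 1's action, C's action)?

(B, R)

C best-responds to each possible Player 1 move:
- T: C compares 1, 2 and picks R; Player 1 would get 0.
- M: C compares 8, 4 and picks L; Player 1 would get 0.
- B: C compares 2, 7 and picks R; Player 1 would get 5.
Maximizing over 0, 0, 5, Player 1 chooses B. Subgame-perfect outcome: (B, R) with payoffs (5, 7).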